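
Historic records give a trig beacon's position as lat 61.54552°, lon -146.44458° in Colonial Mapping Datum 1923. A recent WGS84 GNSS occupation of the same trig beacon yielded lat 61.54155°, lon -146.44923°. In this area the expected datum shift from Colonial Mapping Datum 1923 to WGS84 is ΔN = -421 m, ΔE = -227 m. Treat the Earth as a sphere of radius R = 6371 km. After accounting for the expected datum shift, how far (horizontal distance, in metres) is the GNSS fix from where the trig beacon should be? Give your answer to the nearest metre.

Observed coordinate differences: Δφ = -0.00397°, Δλ = -0.00465°.
Converting to metres (1° lat = 111195 m, cos φ = 0.476460): observed ΔN = -441.4 m, observed ΔE = -246.4 m.
Subtracting the expected shift leaves a residual of -441.4 − (-421) = -20.4 m north and -246.4 − (-227) = -19.4 m east.
Residual distance = √((-20.4)² + (-19.4)²) = 28.2 m.

28 m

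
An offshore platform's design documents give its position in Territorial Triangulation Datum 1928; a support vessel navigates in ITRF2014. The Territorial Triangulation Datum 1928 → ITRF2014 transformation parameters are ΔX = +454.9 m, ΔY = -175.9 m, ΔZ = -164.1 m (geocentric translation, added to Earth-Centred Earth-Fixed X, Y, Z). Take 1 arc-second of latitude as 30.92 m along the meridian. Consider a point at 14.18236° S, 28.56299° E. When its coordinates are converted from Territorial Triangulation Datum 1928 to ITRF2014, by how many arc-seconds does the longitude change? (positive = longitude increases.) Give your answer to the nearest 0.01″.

sin φ = -0.245009, cos φ = 0.969521, sin λ = 0.478125, cos λ = 0.878292.
East component: ΔE = −sin λ·ΔX + cos λ·ΔY = −(0.478125)(454.9) + (0.878292)(-175.9) = -371.99 m.
1° of latitude spans 3600 × 30.92 = 111312 m; at latitude φ, 1° of longitude spans that × cos φ = 107919.3 m, so Δλ = -371.99 / 107919.3 × 3600 = -12.409″.

Δλ = -12.41″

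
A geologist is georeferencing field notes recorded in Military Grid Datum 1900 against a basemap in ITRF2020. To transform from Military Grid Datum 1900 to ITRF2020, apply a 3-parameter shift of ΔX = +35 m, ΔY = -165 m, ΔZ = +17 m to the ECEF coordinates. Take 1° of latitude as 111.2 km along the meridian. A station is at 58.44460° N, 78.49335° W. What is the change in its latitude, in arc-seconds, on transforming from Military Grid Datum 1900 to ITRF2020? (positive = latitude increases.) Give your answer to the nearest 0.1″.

sin φ = 0.852135, cos φ = 0.523323, sin λ = -0.979902, cos λ = 0.199482.
North component: ΔN = −sin φ cos λ·ΔX − sin φ sin λ·ΔY + cos φ·ΔZ = −(0.852135)(0.199482)(35) − (0.852135)(-0.979902)(-165) + (0.523323)(17) = -134.83 m.
1° of latitude spans 111200 m, so Δφ = -134.83 / 111200 × 3600 = -4.365″.

Δφ = -4.4″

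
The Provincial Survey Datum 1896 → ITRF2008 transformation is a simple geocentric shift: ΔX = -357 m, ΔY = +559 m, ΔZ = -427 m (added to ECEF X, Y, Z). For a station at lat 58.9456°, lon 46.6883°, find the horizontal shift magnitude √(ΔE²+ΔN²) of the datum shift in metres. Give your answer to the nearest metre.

737 m

The local east axis at (φ, λ) is (−sin λ, cos λ, 0), so ΔE = −sin(46.6883°)·(-357) + cos(46.6883°)·559 = 643.22 m.
The local north axis is (−sin φ cos λ, −sin φ sin λ, cos φ), giving ΔN = 209.792 − 348.451 − 220.269 = -358.93 m.
Horizontal magnitude = √(ΔE² + ΔN²) = √(643.22² + (-358.93)²) = 736.59 m.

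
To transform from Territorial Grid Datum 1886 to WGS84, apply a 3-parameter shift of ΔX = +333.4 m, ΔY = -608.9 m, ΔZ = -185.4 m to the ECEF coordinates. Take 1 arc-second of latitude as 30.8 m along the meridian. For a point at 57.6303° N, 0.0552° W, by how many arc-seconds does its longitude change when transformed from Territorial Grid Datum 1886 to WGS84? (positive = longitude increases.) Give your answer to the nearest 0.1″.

Δλ = -36.9″

sin φ = 0.844611, cos φ = 0.535380, sin λ = -0.000963, cos λ = 1.000000.
East component: ΔE = −sin λ·ΔX + cos λ·ΔY = −(-0.000963)(333.4) + (1.000000)(-608.9) = -608.58 m.
1° of latitude spans 3600 × 30.80 = 110880 m; at latitude φ, 1° of longitude spans that × cos φ = 59363.0 m, so Δλ = -608.58 / 59363.0 × 3600 = -36.907″.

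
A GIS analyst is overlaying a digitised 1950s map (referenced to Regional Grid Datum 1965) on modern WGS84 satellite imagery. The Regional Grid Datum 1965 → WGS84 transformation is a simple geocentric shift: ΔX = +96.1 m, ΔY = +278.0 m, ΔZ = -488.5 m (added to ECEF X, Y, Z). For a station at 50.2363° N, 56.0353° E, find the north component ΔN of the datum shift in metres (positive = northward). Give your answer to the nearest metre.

ΔN = -531 m

The local north axis is (−sin φ cos λ, −sin φ sin λ, cos φ), giving ΔN = -41.270 − 177.235 − 312.456 = -530.96 m.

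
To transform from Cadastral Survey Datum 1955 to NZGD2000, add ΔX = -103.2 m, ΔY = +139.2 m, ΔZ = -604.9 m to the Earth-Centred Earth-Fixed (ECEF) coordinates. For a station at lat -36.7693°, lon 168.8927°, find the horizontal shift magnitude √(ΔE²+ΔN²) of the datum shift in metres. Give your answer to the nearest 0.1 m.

424.3 m

The local east axis at (φ, λ) is (−sin λ, cos λ, 0), so ΔE = −sin(168.8927°)·(-103.2) + cos(168.8927°)·139.2 = -116.71 m.
The local north axis is (−sin φ cos λ, −sin φ sin λ, cos φ), giving ΔN = 60.618 + 16.052 − 484.556 = -407.89 m.
Horizontal magnitude = √(ΔE² + ΔN²) = √((-116.71)² + (-407.89)²) = 424.26 m.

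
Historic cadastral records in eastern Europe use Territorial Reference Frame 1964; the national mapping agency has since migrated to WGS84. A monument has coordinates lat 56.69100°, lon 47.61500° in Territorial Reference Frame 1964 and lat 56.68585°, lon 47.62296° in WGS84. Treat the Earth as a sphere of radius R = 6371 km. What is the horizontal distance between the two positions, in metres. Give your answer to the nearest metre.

751 m

Δφ = 56.68585° − 56.69100° = -0.00515°; Δλ = 47.62296° − 47.61500° = +0.00796°.
1° along a meridian = πR/180 = 111195 m.
ΔN = Δφ × 111195 = -572.7 m; ΔE = Δλ × 111195 × cos(56.69100°) = +0.00796 × 111195 × 0.549154 = 486.1 m.
Distance = √(ΔE² + ΔN²) = √(486.1² + (-572.7)²) = 751.1 m.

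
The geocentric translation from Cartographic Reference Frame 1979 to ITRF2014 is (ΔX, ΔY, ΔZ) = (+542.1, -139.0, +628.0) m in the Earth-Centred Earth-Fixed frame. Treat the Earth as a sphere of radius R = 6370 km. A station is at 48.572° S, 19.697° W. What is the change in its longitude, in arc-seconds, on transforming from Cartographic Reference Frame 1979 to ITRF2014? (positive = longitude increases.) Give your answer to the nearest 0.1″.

Δλ = 2.5″

sin φ = -0.749788, cos φ = 0.661678, sin λ = -0.337046, cos λ = 0.941488.
East component: ΔE = −sin λ·ΔX + cos λ·ΔY = −(-0.337046)(542.1) + (0.941488)(-139.0) = 51.85 m.
1° of latitude spans πR/180 = 111177 m; at latitude φ, 1° of longitude spans that × cos φ = 73563.7 m, so Δλ = 51.85 / 73563.7 × 3600 = 2.537″.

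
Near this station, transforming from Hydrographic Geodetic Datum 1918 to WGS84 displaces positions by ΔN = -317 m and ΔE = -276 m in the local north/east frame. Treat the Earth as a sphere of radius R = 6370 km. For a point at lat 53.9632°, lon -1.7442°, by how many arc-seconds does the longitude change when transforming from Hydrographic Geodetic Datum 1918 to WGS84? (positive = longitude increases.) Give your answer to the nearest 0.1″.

At latitude 53.9632°, cos φ = 0.588305.
One radian of longitude at latitude φ spans R cos φ, so Δλ = ΔE / (R cos φ) = -276.0 / (6370000 × 0.588305) = -7.3649e-05 rad = -15.191″.

Δλ = -15.2″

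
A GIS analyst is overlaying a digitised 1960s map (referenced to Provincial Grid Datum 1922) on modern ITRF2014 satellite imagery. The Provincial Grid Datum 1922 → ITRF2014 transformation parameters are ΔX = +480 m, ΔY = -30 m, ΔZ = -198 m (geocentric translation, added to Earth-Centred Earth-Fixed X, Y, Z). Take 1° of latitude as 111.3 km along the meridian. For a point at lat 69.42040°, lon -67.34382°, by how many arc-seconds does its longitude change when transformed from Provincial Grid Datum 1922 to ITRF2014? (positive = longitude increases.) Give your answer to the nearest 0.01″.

Δλ = 39.70″

sin φ = 0.936185, cos φ = 0.351508, sin λ = -0.922833, cos λ = 0.385200.
East component: ΔE = −sin λ·ΔX + cos λ·ΔY = −(-0.922833)(480) + (0.385200)(-30) = 431.40 m.
1° of latitude spans 111300 m; at latitude φ, 1° of longitude spans that × cos φ = 39122.9 m, so Δλ = 431.40 / 39122.9 × 3600 = 39.697″.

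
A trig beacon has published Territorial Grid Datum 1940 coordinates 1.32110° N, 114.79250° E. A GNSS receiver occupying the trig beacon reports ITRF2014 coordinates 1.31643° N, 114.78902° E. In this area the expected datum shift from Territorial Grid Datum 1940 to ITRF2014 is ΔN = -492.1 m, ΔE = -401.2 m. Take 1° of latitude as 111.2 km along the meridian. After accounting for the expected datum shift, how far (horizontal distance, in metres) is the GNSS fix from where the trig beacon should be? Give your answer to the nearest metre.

31 m

Observed coordinate differences: Δφ = -0.00467°, Δλ = -0.00348°.
Converting to metres (1° lat = 111200 m, cos φ = 0.999734): observed ΔN = -519.3 m, observed ΔE = -386.9 m.
Subtracting the expected shift leaves a residual of -519.3 − (-492.1) = -27.2 m north and -386.9 − (-401.2) = 14.3 m east.
Residual distance = √((-27.2)² + 14.3²) = 30.7 m.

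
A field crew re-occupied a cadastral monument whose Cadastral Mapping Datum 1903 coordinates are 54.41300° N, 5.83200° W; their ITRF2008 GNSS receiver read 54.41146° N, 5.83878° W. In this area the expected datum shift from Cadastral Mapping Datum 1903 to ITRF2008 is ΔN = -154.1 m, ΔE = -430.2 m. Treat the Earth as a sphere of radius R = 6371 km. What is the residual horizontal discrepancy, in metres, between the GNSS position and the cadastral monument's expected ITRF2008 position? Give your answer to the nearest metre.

Observed coordinate differences: Δφ = -0.00154°, Δλ = -0.00678°.
Converting to metres (1° lat = 111195 m, cos φ = 0.581938): observed ΔN = -171.2 m, observed ΔE = -438.7 m.
Subtracting the expected shift leaves a residual of -171.2 − (-154.1) = -17.1 m north and -438.7 − (-430.2) = -8.5 m east.
Residual distance = √((-17.1)² + (-8.5)²) = 19.1 m.

19 m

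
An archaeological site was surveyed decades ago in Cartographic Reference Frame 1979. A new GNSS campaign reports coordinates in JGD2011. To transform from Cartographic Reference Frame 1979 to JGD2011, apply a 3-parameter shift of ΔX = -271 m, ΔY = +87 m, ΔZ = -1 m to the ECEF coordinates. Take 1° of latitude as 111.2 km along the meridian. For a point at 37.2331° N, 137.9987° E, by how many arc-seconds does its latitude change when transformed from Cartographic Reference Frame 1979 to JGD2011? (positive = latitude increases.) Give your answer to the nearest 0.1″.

sin φ = 0.605059, cos φ = 0.796181, sin λ = 0.669147, cos λ = -0.743130.
North component: ΔN = −sin φ cos λ·ΔX − sin φ sin λ·ΔY + cos φ·ΔZ = −(0.605059)(-0.743130)(-271) − (0.605059)(0.669147)(87) + (0.796181)(-1) = -157.87 m.
1° of latitude spans 111200 m, so Δφ = -157.87 / 111200 × 3600 = -5.111″.

Δφ = -5.1″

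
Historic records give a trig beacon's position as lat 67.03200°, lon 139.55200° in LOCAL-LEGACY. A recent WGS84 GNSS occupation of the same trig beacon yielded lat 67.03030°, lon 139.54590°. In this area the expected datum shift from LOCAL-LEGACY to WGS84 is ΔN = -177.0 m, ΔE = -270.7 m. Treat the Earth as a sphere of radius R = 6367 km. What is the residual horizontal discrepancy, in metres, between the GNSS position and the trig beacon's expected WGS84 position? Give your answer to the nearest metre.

13 m

Observed coordinate differences: Δφ = -0.00170°, Δλ = -0.00610°.
Converting to metres (1° lat = 111125 m, cos φ = 0.390217): observed ΔN = -188.9 m, observed ΔE = -264.5 m.
Subtracting the expected shift leaves a residual of -188.9 − (-177.0) = -11.9 m north and -264.5 − (-270.7) = 6.2 m east.
Residual distance = √((-11.9)² + 6.2²) = 13.4 m.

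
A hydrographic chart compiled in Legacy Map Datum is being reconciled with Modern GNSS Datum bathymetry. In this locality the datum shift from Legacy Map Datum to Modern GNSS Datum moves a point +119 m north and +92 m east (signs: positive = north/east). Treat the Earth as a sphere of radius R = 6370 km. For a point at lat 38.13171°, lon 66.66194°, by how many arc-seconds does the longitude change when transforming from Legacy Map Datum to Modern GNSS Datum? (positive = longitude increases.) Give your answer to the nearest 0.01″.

Δλ = 3.79″

At latitude 38.13171°, cos φ = 0.786593.
One radian of longitude at latitude φ spans R cos φ, so Δλ = ΔE / (R cos φ) = 92.0 / (6370000 × 0.786593) = 1.8361e-05 rad = 3.787″.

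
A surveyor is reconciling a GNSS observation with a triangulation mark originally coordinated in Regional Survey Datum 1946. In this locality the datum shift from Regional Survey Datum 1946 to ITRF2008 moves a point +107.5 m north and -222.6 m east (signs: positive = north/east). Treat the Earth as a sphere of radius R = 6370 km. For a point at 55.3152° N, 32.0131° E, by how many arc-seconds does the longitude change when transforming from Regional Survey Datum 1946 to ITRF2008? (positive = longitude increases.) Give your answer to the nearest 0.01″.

Δλ = -12.67″

At latitude 55.3152°, cos φ = 0.569061.
One radian of longitude at latitude φ spans R cos φ, so Δλ = ΔE / (R cos φ) = -222.6 / (6370000 × 0.569061) = -6.1408e-05 rad = -12.666″.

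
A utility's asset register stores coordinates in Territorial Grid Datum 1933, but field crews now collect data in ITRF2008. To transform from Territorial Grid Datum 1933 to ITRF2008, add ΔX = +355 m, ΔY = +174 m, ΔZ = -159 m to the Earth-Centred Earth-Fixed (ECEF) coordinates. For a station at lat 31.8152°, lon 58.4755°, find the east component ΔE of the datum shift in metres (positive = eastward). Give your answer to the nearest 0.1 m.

ΔE = -211.6 m

The local east axis at (φ, λ) is (−sin λ, cos λ, 0), so ΔE = −sin(58.4755°)·355 + cos(58.4755°)·174 = -211.63 m.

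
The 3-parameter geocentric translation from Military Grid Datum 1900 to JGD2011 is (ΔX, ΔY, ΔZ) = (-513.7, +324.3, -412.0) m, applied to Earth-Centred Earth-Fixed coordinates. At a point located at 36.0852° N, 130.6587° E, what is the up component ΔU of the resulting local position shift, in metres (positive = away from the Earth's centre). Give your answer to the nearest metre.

ΔU = 227 m

The local up (radial) axis is (cos φ cos λ, cos φ sin λ, sin φ), giving ΔU = 270.487 + 198.815 − 242.663 = 226.64 m.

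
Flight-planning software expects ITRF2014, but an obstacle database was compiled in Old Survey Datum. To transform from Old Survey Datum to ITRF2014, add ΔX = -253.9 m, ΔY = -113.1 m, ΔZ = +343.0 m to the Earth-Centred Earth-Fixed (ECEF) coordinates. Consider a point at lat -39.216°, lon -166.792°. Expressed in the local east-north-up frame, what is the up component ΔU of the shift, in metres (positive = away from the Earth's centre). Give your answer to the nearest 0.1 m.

ΔU = -5.3 m

The local up (radial) axis is (cos φ cos λ, cos φ sin λ, sin φ), giving ΔU = 191.510 + 20.021 − 216.860 = -5.33 m.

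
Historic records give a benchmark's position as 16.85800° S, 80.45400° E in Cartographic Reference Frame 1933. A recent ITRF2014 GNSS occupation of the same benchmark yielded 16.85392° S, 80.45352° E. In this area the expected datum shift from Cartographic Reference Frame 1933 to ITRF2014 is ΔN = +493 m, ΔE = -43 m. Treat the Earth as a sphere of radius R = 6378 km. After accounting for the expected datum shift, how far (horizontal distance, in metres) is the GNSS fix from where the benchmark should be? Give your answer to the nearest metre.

40 m

Observed coordinate differences: Δφ = +0.00408°, Δλ = -0.00048°.
Converting to metres (1° lat = 111317 m, cos φ = 0.957026): observed ΔN = 454.2 m, observed ΔE = -51.1 m.
Subtracting the expected shift leaves a residual of 454.2 − (493) = -38.8 m north and -51.1 − (-43) = -8.1 m east.
Residual distance = √((-38.8)² + (-8.1)²) = 39.7 m.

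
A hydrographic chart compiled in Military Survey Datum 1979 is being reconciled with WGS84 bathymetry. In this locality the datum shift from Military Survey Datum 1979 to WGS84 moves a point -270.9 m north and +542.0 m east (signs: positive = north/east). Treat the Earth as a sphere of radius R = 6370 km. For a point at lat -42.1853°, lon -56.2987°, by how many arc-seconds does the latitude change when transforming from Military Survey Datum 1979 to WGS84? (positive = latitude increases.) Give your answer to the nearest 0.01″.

Δφ = -8.77″

On a sphere of radius R, 1 rad of latitude = R, so Δφ = ΔN / R = -270.9 / 6370000 = -4.2527e-05 rad = -8.772″.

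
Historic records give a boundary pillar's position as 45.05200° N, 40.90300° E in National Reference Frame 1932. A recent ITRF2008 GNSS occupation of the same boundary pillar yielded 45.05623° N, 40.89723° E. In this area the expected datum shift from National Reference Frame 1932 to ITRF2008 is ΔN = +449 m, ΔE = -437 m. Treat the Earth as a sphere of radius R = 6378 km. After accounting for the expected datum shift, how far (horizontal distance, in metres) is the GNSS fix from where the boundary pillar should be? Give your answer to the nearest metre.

Observed coordinate differences: Δφ = +0.00423°, Δλ = -0.00577°.
Converting to metres (1° lat = 111317 m, cos φ = 0.706465): observed ΔN = 470.9 m, observed ΔE = -453.8 m.
Subtracting the expected shift leaves a residual of 470.9 − (449) = 21.9 m north and -453.8 − (-437) = -16.8 m east.
Residual distance = √(21.9² + (-16.8)²) = 27.6 m.

28 m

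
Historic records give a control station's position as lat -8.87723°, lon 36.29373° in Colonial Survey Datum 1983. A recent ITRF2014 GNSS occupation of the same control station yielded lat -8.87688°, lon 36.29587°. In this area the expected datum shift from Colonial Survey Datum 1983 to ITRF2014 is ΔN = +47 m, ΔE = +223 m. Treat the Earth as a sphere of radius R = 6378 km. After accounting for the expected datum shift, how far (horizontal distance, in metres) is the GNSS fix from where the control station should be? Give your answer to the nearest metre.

15 m

Observed coordinate differences: Δφ = +0.00035°, Δλ = +0.00214°.
Converting to metres (1° lat = 111317 m, cos φ = 0.988021): observed ΔN = 39.0 m, observed ΔE = 235.4 m.
Subtracting the expected shift leaves a residual of 39.0 − (47) = -8.0 m north and 235.4 − (223) = 12.4 m east.
Residual distance = √((-8.0)² + 12.4²) = 14.7 m.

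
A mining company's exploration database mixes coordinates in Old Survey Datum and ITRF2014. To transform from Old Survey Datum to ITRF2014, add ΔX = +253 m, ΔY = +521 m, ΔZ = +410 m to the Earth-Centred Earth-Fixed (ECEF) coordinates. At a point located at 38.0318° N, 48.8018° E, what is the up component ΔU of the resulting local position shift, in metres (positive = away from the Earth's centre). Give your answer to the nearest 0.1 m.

The local up (radial) axis is (cos φ cos λ, cos φ sin λ, sin φ), giving ΔU = 131.259 + 308.781 + 252.600 = 692.64 m.

ΔU = 692.6 m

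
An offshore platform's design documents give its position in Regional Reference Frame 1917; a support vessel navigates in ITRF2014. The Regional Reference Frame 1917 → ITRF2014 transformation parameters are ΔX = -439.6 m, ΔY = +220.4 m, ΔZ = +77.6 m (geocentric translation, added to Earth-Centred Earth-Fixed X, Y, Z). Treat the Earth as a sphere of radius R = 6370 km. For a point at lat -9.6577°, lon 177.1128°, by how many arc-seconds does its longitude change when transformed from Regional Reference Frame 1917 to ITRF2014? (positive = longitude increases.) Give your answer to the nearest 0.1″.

sin φ = -0.167762, cos φ = 0.985828, sin λ = 0.050370, cos λ = -0.998731.
East component: ΔE = −sin λ·ΔX + cos λ·ΔY = −(0.050370)(-439.6) + (-0.998731)(220.4) = -197.98 m.
1° of latitude spans πR/180 = 111177 m; at latitude φ, 1° of longitude spans that × cos φ = 109601.8 m, so Δλ = -197.98 / 109601.8 × 3600 = -6.503″.

Δλ = -6.5″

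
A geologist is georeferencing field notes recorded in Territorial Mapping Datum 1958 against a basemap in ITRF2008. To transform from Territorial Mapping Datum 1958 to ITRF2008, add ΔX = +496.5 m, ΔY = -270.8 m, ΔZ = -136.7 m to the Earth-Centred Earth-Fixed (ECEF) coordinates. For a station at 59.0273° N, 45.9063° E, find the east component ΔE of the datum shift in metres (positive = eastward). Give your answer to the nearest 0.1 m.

ΔE = -545.0 m

At φ = 59.0273°, λ = 45.9063°: sin φ = 0.857413, cos φ = 0.514630, sin λ = 0.718203, cos λ = 0.695834.
ΔE = −sin λ·ΔX + cos λ·ΔY = −(0.718203)·(496.5) + (0.695834)·(-270.8) = -545.02 m.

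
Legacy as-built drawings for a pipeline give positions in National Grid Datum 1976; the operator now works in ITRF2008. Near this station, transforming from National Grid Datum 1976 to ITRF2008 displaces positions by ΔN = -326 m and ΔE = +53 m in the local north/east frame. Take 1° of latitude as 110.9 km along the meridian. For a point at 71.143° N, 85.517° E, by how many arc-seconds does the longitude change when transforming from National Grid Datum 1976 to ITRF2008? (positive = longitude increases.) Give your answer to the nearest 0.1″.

At latitude 71.143°, cos φ = 0.323207.
1° of longitude at this latitude = 110.9 × cos φ = 35.84 km, so Δλ = 53.0 / 35843.7 = 0.0014786° = 5.323″.

Δλ = 5.3″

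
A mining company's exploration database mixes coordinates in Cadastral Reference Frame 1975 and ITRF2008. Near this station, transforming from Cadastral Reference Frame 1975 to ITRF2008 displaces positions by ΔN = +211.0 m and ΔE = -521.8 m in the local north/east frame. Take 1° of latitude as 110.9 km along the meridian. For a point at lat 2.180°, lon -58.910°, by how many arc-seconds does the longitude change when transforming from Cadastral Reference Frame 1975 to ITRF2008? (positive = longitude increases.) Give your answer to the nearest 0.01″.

At latitude 2.180°, cos φ = 0.999276.
1° of longitude at this latitude = 110.9 × cos φ = 110.82 km, so Δλ = -521.8 / 110819.7 = -0.0047085° = -16.951″.

Δλ = -16.95″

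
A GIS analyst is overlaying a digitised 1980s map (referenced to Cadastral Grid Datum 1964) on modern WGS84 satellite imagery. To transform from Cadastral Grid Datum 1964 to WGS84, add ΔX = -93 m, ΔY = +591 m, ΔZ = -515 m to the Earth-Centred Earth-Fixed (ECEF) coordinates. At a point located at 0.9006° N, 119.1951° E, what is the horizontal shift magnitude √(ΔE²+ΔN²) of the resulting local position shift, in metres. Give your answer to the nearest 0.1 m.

563.2 m

At φ = 0.9006°, λ = 119.1951°: sin φ = 0.015718, cos φ = 0.999876, sin λ = 0.872964, cos λ = -0.487785.
ΔE = −sin λ·ΔX + cos λ·ΔY = −(0.872964)·(-93) + (-0.487785)·(591) = -207.10 m.
ΔN = −sin φ cos λ·ΔX − sin φ sin λ·ΔY + cos φ·ΔZ = −(0.015718)(-0.487785)(-93) − (0.015718)(0.872964)(591) + (0.999876)(-515) = -523.76 m.
Horizontal magnitude = √(ΔE² + ΔN²) = √((-207.10)² + (-523.76)²) = 563.22 m.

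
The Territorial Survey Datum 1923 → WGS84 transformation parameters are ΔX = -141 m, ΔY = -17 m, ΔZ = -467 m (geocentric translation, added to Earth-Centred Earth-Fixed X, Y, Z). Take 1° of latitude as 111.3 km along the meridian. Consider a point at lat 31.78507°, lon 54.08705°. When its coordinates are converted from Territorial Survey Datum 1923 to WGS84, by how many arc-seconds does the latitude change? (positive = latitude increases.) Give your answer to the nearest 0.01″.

sin φ = 0.526734, cos φ = 0.850030, sin λ = 0.809909, cos λ = 0.586555.
North component: ΔN = −sin φ cos λ·ΔX − sin φ sin λ·ΔY + cos φ·ΔZ = −(0.526734)(0.586555)(-141) − (0.526734)(0.809909)(-17) + (0.850030)(-467) = -346.15 m.
1° of latitude spans 111300 m, so Δφ = -346.15 / 111300 × 3600 = -11.196″.

Δφ = -11.20″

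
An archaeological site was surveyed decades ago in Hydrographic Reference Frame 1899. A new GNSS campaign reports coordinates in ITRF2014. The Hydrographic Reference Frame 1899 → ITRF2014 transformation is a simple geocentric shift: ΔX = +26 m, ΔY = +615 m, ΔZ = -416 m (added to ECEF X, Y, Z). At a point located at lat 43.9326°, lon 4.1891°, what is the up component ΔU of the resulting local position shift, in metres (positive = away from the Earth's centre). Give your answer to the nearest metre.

ΔU = -238 m

The local up (radial) axis is (cos φ cos λ, cos φ sin λ, sin φ), giving ΔU = 18.674 + 32.353 − 288.626 = -237.60 m.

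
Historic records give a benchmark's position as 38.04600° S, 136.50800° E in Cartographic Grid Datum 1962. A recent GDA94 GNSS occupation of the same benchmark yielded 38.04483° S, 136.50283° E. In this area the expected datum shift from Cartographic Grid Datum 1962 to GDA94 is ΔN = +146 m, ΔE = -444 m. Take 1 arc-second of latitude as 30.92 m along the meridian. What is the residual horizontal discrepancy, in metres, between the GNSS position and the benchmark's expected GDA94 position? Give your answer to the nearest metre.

Observed coordinate differences: Δφ = +0.00117°, Δλ = -0.00517°.
Converting to metres (1° lat = 111312 m, cos φ = 0.787516): observed ΔN = 130.2 m, observed ΔE = -453.2 m.
Subtracting the expected shift leaves a residual of 130.2 − (146) = -15.8 m north and -453.2 − (-444) = -9.2 m east.
Residual distance = √((-15.8)² + (-9.2)²) = 18.3 m.

18 m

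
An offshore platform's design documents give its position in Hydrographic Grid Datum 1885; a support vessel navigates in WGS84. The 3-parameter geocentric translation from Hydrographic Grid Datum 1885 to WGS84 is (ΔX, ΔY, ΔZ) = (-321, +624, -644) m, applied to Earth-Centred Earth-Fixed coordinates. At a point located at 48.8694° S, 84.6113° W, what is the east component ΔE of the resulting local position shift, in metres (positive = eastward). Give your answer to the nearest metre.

ΔE = -261 m

The local east axis at (φ, λ) is (−sin λ, cos λ, 0), so ΔE = −sin(-84.6113°)·(-321) + cos(-84.6113°)·624 = -260.98 m.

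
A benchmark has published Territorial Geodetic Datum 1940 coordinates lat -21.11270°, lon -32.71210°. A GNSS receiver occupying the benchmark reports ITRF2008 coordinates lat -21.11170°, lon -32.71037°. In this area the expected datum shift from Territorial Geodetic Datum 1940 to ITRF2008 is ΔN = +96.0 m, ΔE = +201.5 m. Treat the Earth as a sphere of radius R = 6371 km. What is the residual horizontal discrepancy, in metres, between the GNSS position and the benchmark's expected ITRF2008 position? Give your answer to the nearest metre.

27 m

Observed coordinate differences: Δφ = +0.00100°, Δλ = +0.00173°.
Converting to metres (1° lat = 111195 m, cos φ = 0.932874): observed ΔN = 111.2 m, observed ΔE = 179.5 m.
Subtracting the expected shift leaves a residual of 111.2 − (96.0) = 15.2 m north and 179.5 − (201.5) = -22.0 m east.
Residual distance = √(15.2² + (-22.0)²) = 26.8 m.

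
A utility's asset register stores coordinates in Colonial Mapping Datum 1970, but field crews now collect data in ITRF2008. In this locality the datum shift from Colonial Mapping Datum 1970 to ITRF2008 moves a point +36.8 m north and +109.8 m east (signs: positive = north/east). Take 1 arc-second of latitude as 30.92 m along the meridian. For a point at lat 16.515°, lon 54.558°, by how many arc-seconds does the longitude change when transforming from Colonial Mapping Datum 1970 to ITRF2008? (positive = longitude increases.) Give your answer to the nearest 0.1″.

Δλ = 3.7″

At latitude 16.515°, cos φ = 0.958745.
1″ of longitude at this latitude = 30.92 × cos φ = 29.6444 m, so Δλ = 109.8 / 29.6444 = 3.704″.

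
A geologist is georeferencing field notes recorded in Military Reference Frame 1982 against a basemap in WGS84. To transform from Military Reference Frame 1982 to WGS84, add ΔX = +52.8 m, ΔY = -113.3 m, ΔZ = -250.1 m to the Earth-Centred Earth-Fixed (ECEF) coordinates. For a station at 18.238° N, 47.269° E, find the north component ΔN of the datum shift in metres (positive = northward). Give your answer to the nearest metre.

ΔN = -223 m

At φ = 18.238°, λ = 47.269°: sin φ = 0.312965, cos φ = 0.949765, sin λ = 0.734548, cos λ = 0.678557.
ΔN = −sin φ cos λ·ΔX − sin φ sin λ·ΔY + cos φ·ΔZ = −(0.312965)(0.678557)(52.8) − (0.312965)(0.734548)(-113.3) + (0.949765)(-250.1) = -222.70 m.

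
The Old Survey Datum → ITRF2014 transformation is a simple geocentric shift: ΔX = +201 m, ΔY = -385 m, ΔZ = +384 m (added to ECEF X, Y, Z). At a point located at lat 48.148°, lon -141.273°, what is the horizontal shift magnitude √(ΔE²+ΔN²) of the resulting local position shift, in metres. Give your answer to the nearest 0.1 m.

The local east axis at (φ, λ) is (−sin λ, cos λ, 0), so ΔE = −sin(-141.273°)·201 + cos(-141.273°)·(-385) = 426.10 m.
The local north axis is (−sin φ cos λ, −sin φ sin λ, cos φ), giving ΔN = 116.801 − 179.410 + 256.208 = 193.60 m.
Horizontal magnitude = √(ΔE² + ΔN²) = √(426.10² + 193.60²) = 468.02 m.

468.0 m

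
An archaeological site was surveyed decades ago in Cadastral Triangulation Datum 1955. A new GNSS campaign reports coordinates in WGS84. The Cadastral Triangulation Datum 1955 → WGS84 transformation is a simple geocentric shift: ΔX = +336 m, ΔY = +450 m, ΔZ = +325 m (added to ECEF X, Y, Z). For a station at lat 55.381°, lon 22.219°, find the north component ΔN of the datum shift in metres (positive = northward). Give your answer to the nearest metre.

The local north axis is (−sin φ cos λ, −sin φ sin λ, cos φ), giving ΔN = -255.978 − 140.038 + 184.638 = -211.38 m.

ΔN = -211 m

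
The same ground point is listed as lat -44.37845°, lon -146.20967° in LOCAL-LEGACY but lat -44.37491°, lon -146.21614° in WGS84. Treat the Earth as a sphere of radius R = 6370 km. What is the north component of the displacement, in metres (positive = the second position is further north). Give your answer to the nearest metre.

ΔN = 394 m

Δφ = -44.37491° − -44.37845° = +0.00354°; Δλ = -146.21614° − -146.20967° = -0.00647°.
1° along a meridian = πR/180 = 111177 m.
ΔN = Δφ × 111177 = 393.6 m; ΔE = Δλ × 111177 × cos(-44.37845°) = -0.00647 × 111177 × 0.714736 = -514.1 m.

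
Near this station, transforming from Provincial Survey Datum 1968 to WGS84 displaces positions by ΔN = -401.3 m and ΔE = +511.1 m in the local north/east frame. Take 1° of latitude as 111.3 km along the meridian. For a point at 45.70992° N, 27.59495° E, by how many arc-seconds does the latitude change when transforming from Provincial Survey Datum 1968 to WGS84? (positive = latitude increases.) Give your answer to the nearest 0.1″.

1° of latitude = 111.3 km, so Δφ = -401.3 / 111300 = -0.0036056° = -12.980″.

Δφ = -13.0″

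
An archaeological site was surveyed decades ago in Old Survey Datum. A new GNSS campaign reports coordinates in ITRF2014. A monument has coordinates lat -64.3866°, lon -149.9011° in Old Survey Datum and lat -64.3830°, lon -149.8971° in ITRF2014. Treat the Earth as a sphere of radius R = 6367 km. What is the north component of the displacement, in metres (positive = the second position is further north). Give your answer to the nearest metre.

Δφ = -64.3830° − -64.3866° = +0.0036°; Δλ = -149.8971° − -149.9011° = +0.0040°.
1° along a meridian = πR/180 = 111125 m.
ΔN = Δφ × 111125 = 400.1 m; ΔE = Δλ × 111125 × cos(-64.3866°) = +0.0040 × 111125 × 0.432297 = 192.2 m.

ΔN = 400 m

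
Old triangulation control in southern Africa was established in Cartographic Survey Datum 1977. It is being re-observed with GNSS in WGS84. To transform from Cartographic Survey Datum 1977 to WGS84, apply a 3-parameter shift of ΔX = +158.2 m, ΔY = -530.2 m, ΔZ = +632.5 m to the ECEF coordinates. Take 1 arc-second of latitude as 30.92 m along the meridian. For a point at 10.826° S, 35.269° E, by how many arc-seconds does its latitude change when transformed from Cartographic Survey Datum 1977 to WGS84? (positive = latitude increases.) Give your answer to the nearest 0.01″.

Δφ = 19.02″

sin φ = -0.187827, cos φ = 0.982202, sin λ = 0.577416, cos λ = 0.816450.
North component: ΔN = −sin φ cos λ·ΔX − sin φ sin λ·ΔY + cos φ·ΔZ = −(-0.187827)(0.816450)(158.2) − (-0.187827)(0.577416)(-530.2) + (0.982202)(632.5) = 588.00 m.
1° of latitude spans 3600 × 30.92 = 111312 m, so Δφ = 588.00 / 111312 × 3600 = 19.017″.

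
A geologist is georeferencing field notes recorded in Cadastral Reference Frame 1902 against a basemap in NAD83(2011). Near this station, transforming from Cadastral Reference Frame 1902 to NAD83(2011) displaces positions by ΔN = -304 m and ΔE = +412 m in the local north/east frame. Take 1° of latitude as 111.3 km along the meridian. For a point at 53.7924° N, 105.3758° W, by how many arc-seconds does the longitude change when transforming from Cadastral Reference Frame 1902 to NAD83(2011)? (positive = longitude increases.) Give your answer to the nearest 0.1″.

At latitude 53.7924°, cos φ = 0.590713.
1° of longitude at this latitude = 111.3 × cos φ = 65.75 km, so Δλ = 412.0 / 65746.3 = 0.0062665° = 22.559″.

Δλ = 22.6″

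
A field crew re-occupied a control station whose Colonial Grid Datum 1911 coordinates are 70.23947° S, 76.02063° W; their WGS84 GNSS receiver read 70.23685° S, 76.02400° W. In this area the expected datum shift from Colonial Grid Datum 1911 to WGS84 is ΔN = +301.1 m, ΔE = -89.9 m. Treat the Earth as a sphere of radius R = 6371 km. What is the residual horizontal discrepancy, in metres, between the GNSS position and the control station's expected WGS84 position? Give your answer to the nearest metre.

Observed coordinate differences: Δφ = +0.00262°, Δλ = -0.00337°.
Converting to metres (1° lat = 111195 m, cos φ = 0.338090): observed ΔN = 291.3 m, observed ΔE = -126.7 m.
Subtracting the expected shift leaves a residual of 291.3 − (301.1) = -9.8 m north and -126.7 − (-89.9) = -36.8 m east.
Residual distance = √((-9.8)² + (-36.8)²) = 38.1 m.

38 m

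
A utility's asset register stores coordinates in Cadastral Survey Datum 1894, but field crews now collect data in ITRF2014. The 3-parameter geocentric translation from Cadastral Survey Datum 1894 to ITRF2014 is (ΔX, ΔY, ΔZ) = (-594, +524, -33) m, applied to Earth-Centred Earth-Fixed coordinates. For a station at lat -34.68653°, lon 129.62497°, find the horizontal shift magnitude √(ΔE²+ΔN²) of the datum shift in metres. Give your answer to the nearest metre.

436 m

The local east axis at (φ, λ) is (−sin λ, cos λ, 0), so ΔE = −sin(129.62497°)·(-594) + cos(129.62497°)·524 = 123.33 m.
The local north axis is (−sin φ cos λ, −sin φ sin λ, cos φ), giving ΔN = 215.587 + 229.685 − 27.135 = 418.14 m.
Horizontal magnitude = √(ΔE² + ΔN²) = √(123.33² + 418.14²) = 435.95 m.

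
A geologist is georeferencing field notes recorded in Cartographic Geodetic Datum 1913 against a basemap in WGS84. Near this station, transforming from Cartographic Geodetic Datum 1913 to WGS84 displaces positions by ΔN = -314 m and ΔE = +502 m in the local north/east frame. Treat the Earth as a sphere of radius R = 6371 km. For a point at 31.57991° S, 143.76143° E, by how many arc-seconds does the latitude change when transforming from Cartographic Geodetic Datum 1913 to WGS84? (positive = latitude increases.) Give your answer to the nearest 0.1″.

On a sphere of radius R, 1 rad of latitude = R, so Δφ = ΔN / R = -314.0 / 6371000 = -4.9286e-05 rad = -10.166″.

Δφ = -10.2″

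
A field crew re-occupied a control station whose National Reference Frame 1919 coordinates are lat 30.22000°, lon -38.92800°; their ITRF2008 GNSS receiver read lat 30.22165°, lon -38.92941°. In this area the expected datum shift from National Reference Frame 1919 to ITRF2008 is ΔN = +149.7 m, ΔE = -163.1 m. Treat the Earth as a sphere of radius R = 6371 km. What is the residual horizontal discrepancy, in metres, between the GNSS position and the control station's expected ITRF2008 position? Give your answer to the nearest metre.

44 m

Observed coordinate differences: Δφ = +0.00165°, Δλ = -0.00141°.
Converting to metres (1° lat = 111195 m, cos φ = 0.864099): observed ΔN = 183.5 m, observed ΔE = -135.5 m.
Subtracting the expected shift leaves a residual of 183.5 − (149.7) = 33.8 m north and -135.5 − (-163.1) = 27.6 m east.
Residual distance = √(33.8² + 27.6²) = 43.6 m.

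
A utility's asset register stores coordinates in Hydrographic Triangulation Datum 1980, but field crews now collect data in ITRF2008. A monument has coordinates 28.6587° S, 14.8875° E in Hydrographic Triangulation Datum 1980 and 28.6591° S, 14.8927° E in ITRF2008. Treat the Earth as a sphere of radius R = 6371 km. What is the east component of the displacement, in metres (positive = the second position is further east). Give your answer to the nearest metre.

Δφ = -28.6591° − -28.6587° = -0.0004°; Δλ = 14.8927° − 14.8875° = +0.0052°.
1° along a meridian = πR/180 = 111195 m.
ΔN = Δφ × 111195 = -44.5 m; ΔE = Δλ × 111195 × cos(-28.6587°) = +0.0052 × 111195 × 0.877492 = 507.4 m.

ΔE = 507 m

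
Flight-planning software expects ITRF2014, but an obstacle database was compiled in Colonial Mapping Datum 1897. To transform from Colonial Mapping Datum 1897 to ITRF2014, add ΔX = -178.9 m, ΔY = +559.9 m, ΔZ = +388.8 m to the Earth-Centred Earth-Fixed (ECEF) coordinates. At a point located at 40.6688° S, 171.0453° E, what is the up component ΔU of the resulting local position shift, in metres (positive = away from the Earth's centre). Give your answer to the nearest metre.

The local up (radial) axis is (cos φ cos λ, cos φ sin λ, sin φ), giving ΔU = 134.040 + 66.103 − 253.375 = -53.23 m.

ΔU = -53 m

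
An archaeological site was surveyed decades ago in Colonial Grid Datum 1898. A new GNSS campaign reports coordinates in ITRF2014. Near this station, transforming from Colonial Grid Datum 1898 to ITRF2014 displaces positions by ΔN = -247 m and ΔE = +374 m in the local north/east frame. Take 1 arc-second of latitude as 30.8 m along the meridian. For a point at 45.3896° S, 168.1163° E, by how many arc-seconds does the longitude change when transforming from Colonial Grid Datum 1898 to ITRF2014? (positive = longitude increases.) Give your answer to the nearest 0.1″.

Δλ = 17.3″

At latitude -45.3896°, cos φ = 0.702282.
1″ of longitude at this latitude = 30.80 × cos φ = 21.6303 m, so Δλ = 374.0 / 21.6303 = 17.291″.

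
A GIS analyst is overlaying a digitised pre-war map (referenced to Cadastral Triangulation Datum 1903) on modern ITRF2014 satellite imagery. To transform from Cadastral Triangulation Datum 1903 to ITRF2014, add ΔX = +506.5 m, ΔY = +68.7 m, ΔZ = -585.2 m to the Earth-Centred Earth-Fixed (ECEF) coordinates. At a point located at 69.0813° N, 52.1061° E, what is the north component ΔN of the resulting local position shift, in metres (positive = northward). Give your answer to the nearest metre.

At φ = 69.0813°, λ = 52.1061°: sin φ = 0.934088, cos φ = 0.357043, sin λ = 0.789149, cos λ = 0.614201.
ΔN = −sin φ cos λ·ΔX − sin φ sin λ·ΔY + cos φ·ΔZ = −(0.934088)(0.614201)(506.5) − (0.934088)(0.789149)(68.7) + (0.357043)(-585.2) = -550.17 m.

ΔN = -550 m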